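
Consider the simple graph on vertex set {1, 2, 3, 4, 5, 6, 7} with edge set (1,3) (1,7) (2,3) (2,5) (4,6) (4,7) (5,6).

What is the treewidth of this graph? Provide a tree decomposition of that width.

Treewidth 2.
One such decomposition:
Bags: B1 = {2, 3, 5}  B2 = {1, 3, 5}  B3 = {1, 5, 7}  B4 = {4, 5, 7}  B5 = {4, 5, 6}
Tree: B1–B2, B2–B3, B3–B4, B4–B5

Each bag holds 3 vertices, so the decomposition has width 2, which upper-bounds the treewidth. The edges 5–2–3–1–7–4–6–5 form a cycle, so G is not a tree and its treewidth is at least 2. Therefore the treewidth is 2.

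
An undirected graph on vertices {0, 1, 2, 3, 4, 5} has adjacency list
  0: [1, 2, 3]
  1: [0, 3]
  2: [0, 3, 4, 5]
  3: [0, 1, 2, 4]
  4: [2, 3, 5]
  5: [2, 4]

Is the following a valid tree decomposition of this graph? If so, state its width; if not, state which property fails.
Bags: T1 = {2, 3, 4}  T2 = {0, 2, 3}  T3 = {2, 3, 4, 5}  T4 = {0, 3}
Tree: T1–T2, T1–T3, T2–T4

A tree decomposition must satisfy three properties: every vertex lies in some bag; for every edge, both endpoints lie together in some bag; and for every vertex, the bags containing it form a connected subtree. Here vertex 1 appears in no bag, so the decomposition is invalid.

No — vertex 1 appears in no bag.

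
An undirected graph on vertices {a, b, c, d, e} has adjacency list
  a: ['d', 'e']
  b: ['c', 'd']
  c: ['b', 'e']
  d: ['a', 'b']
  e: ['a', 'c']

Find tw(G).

2

A width-2 tree decomposition is:
Bags: B1 = {a, b, d}  B2 = {a, b, e}  B3 = {b, c, e}
Tree: B1–B2, B2–B3
Each bag holds 3 vertices, so the decomposition has width 2, which upper-bounds the treewidth. For the lower bound, G contains the cycle b–d–a–e–c–b, so G is not a forest; only forests have treewidth ≤ 1, hence tw(G) ≥ 2. The upper and lower bounds meet at 2, so that is the treewidth.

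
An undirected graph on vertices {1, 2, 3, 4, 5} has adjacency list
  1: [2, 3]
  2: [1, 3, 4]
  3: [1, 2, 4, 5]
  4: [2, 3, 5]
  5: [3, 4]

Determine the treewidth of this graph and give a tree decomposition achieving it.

Every bag has size at most 3, so the width is 3 − 1 = 2 and tw(G) ≤ 2. For the lower bound, the 3 vertices {1, 2, 3} are pairwise adjacent, and any tree decomposition puts a clique entirely inside one bag — forcing width ≥ 2. Therefore the treewidth is 2.

Treewidth 2.
One optimal decomposition is:
Bags: B1 = {2, 3, 4}  B2 = {1, 2, 3}  B3 = {3, 4, 5}
Tree: B1–B2, B1–B3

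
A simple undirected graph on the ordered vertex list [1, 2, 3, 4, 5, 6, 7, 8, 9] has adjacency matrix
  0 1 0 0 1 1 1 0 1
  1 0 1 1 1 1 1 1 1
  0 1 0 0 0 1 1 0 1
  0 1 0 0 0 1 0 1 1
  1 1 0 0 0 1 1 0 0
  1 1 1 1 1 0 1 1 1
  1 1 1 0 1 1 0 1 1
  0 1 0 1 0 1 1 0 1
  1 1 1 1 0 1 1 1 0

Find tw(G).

A width-4 tree decomposition is:
Bags: B1 = {1, 2, 6, 7, 9}  B2 = {2, 6, 7, 8, 9}  B3 = {2, 3, 6, 7, 9}  B4 = {1, 2, 5, 6, 7}  B5 = {2, 4, 6, 8, 9}
Tree: B1–B2, B2–B3, B1–B4, B2–B5
Each bag holds 5 vertices, so the decomposition has width 4, which upper-bounds the treewidth. Conversely, {2, 4, 6, 8, 9} is a clique of size 5, and the vertices of any clique must share a bag in every tree decomposition; so some bag has ≥ 5 vertices and tw(G) ≥ 4. The upper and lower bounds meet at 4, so that is the treewidth.

4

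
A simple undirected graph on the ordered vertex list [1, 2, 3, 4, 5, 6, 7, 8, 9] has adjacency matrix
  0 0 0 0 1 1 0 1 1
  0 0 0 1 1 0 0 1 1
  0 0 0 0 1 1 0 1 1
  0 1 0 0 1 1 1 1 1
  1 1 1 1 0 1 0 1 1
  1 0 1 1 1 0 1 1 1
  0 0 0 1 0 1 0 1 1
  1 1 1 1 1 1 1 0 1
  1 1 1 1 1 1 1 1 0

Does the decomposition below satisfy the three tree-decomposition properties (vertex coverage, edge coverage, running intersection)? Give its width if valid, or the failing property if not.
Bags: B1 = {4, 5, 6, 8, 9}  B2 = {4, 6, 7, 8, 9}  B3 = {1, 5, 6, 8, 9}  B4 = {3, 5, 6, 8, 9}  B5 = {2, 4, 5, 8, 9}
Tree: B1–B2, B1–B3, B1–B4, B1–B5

Every vertex of G appears in some bag (union = {1, 2, 3, 4, 5, 6, 7, 8, 9}); every edge is covered by a bag; and for each vertex v the set of bags containing v is connected in the bag tree. The decomposition is therefore valid. The largest bag has 5 vertices, so the width is 4.

Yes; width 4.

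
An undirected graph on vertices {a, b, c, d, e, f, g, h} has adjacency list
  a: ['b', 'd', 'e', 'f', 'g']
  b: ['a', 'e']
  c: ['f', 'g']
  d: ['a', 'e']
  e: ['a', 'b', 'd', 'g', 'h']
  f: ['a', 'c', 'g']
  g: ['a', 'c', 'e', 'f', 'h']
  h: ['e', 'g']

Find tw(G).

2

A width-2 tree decomposition is:
Bags: B1 = {e, g, h}  B2 = {a, e, g}  B3 = {a, f, g}  B4 = {c, f, g}  B5 = {a, b, e}  B6 = {a, d, e}
Tree: B1–B2, B2–B3, B3–B4, B2–B5, B5–B6
Each bag holds 3 vertices, so the decomposition has width 2, which upper-bounds the treewidth. Conversely, {a, d, e} is a clique of size 3, and the vertices of any clique must share a bag in every tree decomposition; so some bag has ≥ 3 vertices and tw(G) ≥ 2. The upper and lower bounds meet at 2, so that is the treewidth.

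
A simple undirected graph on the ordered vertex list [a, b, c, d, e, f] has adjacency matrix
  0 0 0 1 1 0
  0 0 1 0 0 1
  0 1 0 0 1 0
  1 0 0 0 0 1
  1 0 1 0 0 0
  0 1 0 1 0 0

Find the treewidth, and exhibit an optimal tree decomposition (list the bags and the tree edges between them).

The largest bag has 3 vertices, giving width 2; this decomposition certifies tw(G) ≤ 2. Since d–f–b–c–e–a–d is a cycle in G, G is not acyclic. Forests are exactly the graphs of treewidth ≤ 1, so tw(G) ≥ 2. The upper and lower bounds meet at 2, so that is the treewidth.

Treewidth 2.
One optimal decomposition is:
Bags: B1 = {b, d, f}  B2 = {b, c, d}  B3 = {c, d, e}  B4 = {a, d, e}
Tree: B1–B2, B2–B3, B3–B4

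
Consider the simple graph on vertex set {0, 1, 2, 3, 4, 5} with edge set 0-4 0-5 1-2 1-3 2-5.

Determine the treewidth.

1

A width-1 tree decomposition is:
Bags: B1 = {1, 3}  B2 = {1, 2}  B3 = {2, 5}  B4 = {0, 5}  B5 = {0, 4}
Tree: B1–B2, B2–B3, B3–B4, B4–B5
Every bag has size at most 2, so the width is 2 − 1 = 1 and tw(G) ≤ 1. Any graph with an edge has treewidth ≥ 1, and G has the edge 3–1. The upper and lower bounds meet at 1, so that is the treewidth.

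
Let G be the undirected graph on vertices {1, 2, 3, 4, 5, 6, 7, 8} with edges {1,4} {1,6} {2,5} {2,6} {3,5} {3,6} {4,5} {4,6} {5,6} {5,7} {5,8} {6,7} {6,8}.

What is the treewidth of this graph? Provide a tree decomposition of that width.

Treewidth 2.
One optimal decomposition is:
Bags: B1 = {3, 5, 6}  B2 = {4, 5, 6}  B3 = {2, 5, 6}  B4 = {1, 4, 6}  B5 = {5, 6, 7}  B6 = {5, 6, 8}
Tree: B1–B2, B2–B3, B2–B4, B3–B5, B1–B6

Each bag holds 3 vertices, so the decomposition has width 2, which upper-bounds the treewidth. For the lower bound, the 3 vertices {1, 4, 6} are pairwise adjacent, and any tree decomposition puts a clique entirely inside one bag — forcing width ≥ 2. Therefore the treewidth is 2.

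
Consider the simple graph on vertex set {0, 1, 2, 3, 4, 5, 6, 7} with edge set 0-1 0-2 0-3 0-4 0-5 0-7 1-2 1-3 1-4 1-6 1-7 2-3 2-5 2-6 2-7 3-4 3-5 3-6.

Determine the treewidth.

3

A width-3 tree decomposition is:
Bags: B1 = {0, 1, 2, 3}  B2 = {0, 1, 2, 7}  B3 = {0, 2, 3, 5}  B4 = {0, 1, 3, 4}  B5 = {1, 2, 3, 6}
Tree: B1–B2, B1–B3, B1–B4, B1–B5
Each bag holds 4 vertices, so the decomposition has width 3, which upper-bounds the treewidth. Conversely, {0, 1, 2, 3} is a clique of size 4, and the vertices of any clique must share a bag in every tree decomposition; so some bag has ≥ 4 vertices and tw(G) ≥ 3. The upper and lower bounds meet at 3, so that is the treewidth.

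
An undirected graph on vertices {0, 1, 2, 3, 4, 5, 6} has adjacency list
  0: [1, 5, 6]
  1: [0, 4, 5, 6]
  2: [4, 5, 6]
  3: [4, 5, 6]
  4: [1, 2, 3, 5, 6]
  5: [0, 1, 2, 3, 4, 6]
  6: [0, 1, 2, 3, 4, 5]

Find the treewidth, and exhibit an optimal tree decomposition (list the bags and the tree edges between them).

Treewidth 3.
Bags: B1 = {0, 1, 5, 6}  B2 = {1, 4, 5, 6}  B3 = {2, 4, 5, 6}  B4 = {3, 4, 5, 6}
Tree: B1–B2, B2–B3, B2–B4

Every bag has size at most 4, so the width is 4 − 1 = 3 and tw(G) ≤ 3. On the other hand G contains the 4-clique {0, 1, 5, 6}. A clique must lie in a single bag of any decomposition, so no decomposition can have width below 3. Hence tw(G) = 3 exactly.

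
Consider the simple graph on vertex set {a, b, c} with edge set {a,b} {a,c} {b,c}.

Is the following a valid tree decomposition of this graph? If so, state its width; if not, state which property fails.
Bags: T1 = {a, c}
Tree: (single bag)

No — vertex b appears in no bag.

A tree decomposition must satisfy three properties: every vertex lies in some bag; for every edge, both endpoints lie together in some bag; and for every vertex, the bags containing it form a connected subtree. Here vertex b appears in no bag, so the decomposition is invalid.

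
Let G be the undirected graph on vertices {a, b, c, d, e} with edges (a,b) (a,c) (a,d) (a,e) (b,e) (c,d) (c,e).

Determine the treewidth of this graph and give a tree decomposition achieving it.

Every bag has size at most 3, so the width is 3 − 1 = 2 and tw(G) ≤ 2. Conversely, {a, c, d} is a clique of size 3, and the vertices of any clique must share a bag in every tree decomposition; so some bag has ≥ 3 vertices and tw(G) ≥ 2. Hence tw(G) = 2 exactly.

Treewidth 2.
Bags: B1 = {a, b, e}  B2 = {a, c, e}  B3 = {a, c, d}
Tree: B1–B2, B2–B3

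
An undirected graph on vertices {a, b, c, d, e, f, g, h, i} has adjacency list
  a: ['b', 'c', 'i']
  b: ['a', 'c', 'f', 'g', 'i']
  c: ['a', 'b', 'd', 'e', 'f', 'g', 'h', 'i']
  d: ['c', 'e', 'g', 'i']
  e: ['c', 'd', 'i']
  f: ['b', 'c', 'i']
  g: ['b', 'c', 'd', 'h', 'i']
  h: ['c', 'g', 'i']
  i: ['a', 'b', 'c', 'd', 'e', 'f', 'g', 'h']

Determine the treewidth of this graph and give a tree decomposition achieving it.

The largest bag has 4 vertices, giving width 3; this decomposition certifies tw(G) ≤ 3. Conversely, {c, d, g, i} is a clique of size 4, and the vertices of any clique must share a bag in every tree decomposition; so some bag has ≥ 4 vertices and tw(G) ≥ 3. Hence tw(G) = 3 exactly.

Treewidth 3.
One optimal decomposition is:
Bags: B1 = {c, g, h, i}  B2 = {c, d, g, i}  B3 = {b, c, g, i}  B4 = {b, c, f, i}  B5 = {a, b, c, i}  B6 = {c, d, e, i}
Tree: B1–B2, B1–B3, B3–B4, B4–B5, B2–B6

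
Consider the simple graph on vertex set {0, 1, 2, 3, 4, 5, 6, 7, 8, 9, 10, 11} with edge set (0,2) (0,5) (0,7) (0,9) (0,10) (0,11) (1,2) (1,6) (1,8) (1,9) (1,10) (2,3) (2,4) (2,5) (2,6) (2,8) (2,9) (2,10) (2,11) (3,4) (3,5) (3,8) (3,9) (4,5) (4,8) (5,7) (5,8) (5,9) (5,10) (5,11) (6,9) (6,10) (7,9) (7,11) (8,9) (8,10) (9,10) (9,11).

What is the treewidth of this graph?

A width-4 tree decomposition is:
Bags: B1 = {0, 2, 5, 9, 10}  B2 = {2, 5, 8, 9, 10}  B3 = {0, 2, 5, 9, 11}  B4 = {1, 2, 8, 9, 10}  B5 = {2, 3, 5, 8, 9}  B6 = {1, 2, 6, 9, 10}  B7 = {0, 5, 7, 9, 11}  B8 = {2, 3, 4, 5, 8}
Tree: B1–B2, B1–B3, B2–B4, B2–B5, B4–B6, B3–B7, B5–B8
Every bag has size at most 5, so the width is 5 − 1 = 4 and tw(G) ≤ 4. Conversely, {1, 2, 8, 9, 10} is a clique of size 5, and the vertices of any clique must share a bag in every tree decomposition; so some bag has ≥ 5 vertices and tw(G) ≥ 4. Combining the bounds, tw(G) = 4.

4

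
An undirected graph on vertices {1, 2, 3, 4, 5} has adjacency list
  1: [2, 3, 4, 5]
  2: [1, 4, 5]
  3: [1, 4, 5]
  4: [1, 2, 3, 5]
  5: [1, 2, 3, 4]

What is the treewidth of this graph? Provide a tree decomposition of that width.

Treewidth 3.
One such decomposition:
Bags: B1 = {1, 3, 4, 5}  B2 = {1, 2, 4, 5}
Tree: B1–B2

Each bag holds 4 vertices, so the decomposition has width 3, which upper-bounds the treewidth. On the other hand G contains the 4-clique {1, 2, 4, 5}. A clique must lie in a single bag of any decomposition, so no decomposition can have width below 3. The upper and lower bounds meet at 3, so that is the treewidth.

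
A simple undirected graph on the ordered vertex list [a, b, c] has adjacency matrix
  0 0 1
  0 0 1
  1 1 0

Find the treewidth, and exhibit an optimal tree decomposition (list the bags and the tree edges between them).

Every bag has size at most 2, so the width is 2 − 1 = 1 and tw(G) ≤ 1. G has an edge, so its treewidth is at least 1. Combining the bounds, tw(G) = 1.

Treewidth 1.
One such decomposition:
Bags: B1 = {a, c}  B2 = {b, c}
Tree: B1–B2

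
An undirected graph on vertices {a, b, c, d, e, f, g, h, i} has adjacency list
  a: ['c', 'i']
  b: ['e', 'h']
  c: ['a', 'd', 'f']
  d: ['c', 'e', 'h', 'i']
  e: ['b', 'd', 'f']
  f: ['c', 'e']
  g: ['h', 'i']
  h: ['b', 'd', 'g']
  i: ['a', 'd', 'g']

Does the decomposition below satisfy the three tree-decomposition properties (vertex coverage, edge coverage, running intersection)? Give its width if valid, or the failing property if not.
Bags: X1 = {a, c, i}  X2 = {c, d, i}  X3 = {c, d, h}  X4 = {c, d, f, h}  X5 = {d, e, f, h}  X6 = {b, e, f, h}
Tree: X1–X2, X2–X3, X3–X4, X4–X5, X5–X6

A tree decomposition must satisfy three properties: every vertex lies in some bag; for every edge, both endpoints lie together in some bag; and for every vertex, the bags containing it form a connected subtree. Here vertex g appears in no bag, so the decomposition is invalid.

No — vertex g appears in no bag.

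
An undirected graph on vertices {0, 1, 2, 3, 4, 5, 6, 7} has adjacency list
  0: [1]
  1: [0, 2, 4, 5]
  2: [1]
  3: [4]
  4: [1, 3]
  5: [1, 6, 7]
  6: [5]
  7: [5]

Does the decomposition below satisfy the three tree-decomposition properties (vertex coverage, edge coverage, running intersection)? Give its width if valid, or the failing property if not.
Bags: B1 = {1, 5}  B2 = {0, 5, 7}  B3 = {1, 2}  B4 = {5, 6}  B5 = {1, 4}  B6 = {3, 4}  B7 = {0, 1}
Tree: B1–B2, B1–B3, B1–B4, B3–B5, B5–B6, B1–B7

A tree decomposition must satisfy three properties: every vertex lies in some bag; for every edge, both endpoints lie together in some bag; and for every vertex, the bags containing it form a connected subtree. Here bags containing vertex 0 are not connected in the tree, so the decomposition is invalid.

No — bags containing vertex 0 are not connected in the tree.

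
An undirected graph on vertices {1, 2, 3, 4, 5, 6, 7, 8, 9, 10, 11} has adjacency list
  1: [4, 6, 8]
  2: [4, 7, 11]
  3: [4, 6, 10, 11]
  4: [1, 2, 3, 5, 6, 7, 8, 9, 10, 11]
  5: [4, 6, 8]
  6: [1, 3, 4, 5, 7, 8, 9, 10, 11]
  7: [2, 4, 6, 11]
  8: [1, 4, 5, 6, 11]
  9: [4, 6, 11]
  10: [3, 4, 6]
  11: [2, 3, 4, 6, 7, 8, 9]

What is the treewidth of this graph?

3

A width-3 tree decomposition is:
Bags: B1 = {4, 6, 8, 11}  B2 = {1, 4, 6, 8}  B3 = {3, 4, 6, 11}  B4 = {4, 6, 7, 11}  B5 = {2, 4, 7, 11}  B6 = {4, 5, 6, 8}  B7 = {4, 6, 9, 11}  B8 = {3, 4, 6, 10}
Tree: B1–B2, B1–B3, B3–B4, B4–B5, B2–B6, B3–B7, B3–B8
Each bag holds 4 vertices, so the decomposition has width 3, which upper-bounds the treewidth. Conversely, {2, 4, 7, 11} is a clique of size 4, and the vertices of any clique must share a bag in every tree decomposition; so some bag has ≥ 4 vertices and tw(G) ≥ 3. Combining the bounds, tw(G) = 3.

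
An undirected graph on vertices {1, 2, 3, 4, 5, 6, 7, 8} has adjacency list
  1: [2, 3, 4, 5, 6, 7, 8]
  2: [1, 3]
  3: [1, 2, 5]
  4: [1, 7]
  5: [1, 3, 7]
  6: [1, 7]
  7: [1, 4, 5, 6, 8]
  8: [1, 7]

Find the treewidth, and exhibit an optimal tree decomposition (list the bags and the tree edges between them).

Treewidth 2.
Bags: B1 = {1, 5, 7}  B2 = {1, 7, 8}  B3 = {1, 3, 5}  B4 = {1, 6, 7}  B5 = {1, 4, 7}  B6 = {1, 2, 3}
Tree: B1–B2, B1–B3, B1–B4, B2–B5, B3–B6

The largest bag has 3 vertices, giving width 2; this decomposition certifies tw(G) ≤ 2. On the other hand G contains the 3-clique {1, 2, 3}. A clique must lie in a single bag of any decomposition, so no decomposition can have width below 2. Hence tw(G) = 2 exactly.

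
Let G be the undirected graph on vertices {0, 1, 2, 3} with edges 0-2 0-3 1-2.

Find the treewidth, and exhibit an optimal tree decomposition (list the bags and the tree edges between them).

The largest bag has 2 vertices, giving width 1; this decomposition certifies tw(G) ≤ 1. G has an edge, so its treewidth is at least 1. Therefore the treewidth is 1.

Treewidth 1.
One such decomposition:
Bags: B1 = {0, 3}  B2 = {0, 2}  B3 = {1, 2}
Tree: B1–B2, B2–B3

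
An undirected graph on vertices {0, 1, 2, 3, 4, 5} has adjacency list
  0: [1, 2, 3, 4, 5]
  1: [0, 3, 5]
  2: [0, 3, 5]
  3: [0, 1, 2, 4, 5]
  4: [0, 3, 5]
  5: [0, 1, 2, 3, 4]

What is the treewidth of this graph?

3

A width-3 tree decomposition is:
Bags: B1 = {0, 2, 3, 5}  B2 = {0, 1, 3, 5}  B3 = {0, 3, 4, 5}
Tree: B1–B2, B1–B3
Every bag has size at most 4, so the width is 4 − 1 = 3 and tw(G) ≤ 3. Conversely, {0, 1, 3, 5} is a clique of size 4, and the vertices of any clique must share a bag in every tree decomposition; so some bag has ≥ 4 vertices and tw(G) ≥ 3. Hence tw(G) = 3 exactly.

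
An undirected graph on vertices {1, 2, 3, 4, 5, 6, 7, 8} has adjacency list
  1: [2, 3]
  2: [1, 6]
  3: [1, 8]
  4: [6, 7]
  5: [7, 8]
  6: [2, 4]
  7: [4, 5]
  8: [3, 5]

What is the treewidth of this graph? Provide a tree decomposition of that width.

Treewidth 2.
One optimal decomposition is:
Bags: B1 = {1, 3, 8}  B2 = {1, 2, 8}  B3 = {2, 6, 8}  B4 = {4, 6, 8}  B5 = {4, 7, 8}  B6 = {5, 7, 8}
Tree: B1–B2, B2–B3, B3–B4, B4–B5, B5–B6

The largest bag has 3 vertices, giving width 2; this decomposition certifies tw(G) ≤ 2. The edges 8–3–1–2–6–4–7–5–8 form a cycle, so G is not a tree and its treewidth is at least 2. Therefore the treewidth is 2.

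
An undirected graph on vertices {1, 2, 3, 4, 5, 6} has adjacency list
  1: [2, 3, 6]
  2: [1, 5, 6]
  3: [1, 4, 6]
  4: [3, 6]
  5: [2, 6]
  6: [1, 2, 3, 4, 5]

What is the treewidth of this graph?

2

A width-2 tree decomposition is:
Bags: B1 = {2, 5, 6}  B2 = {1, 2, 6}  B3 = {1, 3, 6}  B4 = {3, 4, 6}
Tree: B1–B2, B2–B3, B3–B4
Every bag has size at most 3, so the width is 3 − 1 = 2 and tw(G) ≤ 2. For the lower bound, the 3 vertices {1, 2, 6} are pairwise adjacent, and any tree decomposition puts a clique entirely inside one bag — forcing width ≥ 2. The upper and lower bounds meet at 2, so that is the treewidth.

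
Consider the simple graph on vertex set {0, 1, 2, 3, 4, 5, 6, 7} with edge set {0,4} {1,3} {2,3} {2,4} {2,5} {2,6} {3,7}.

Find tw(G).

A width-1 tree decomposition is:
Bags: B1 = {3, 7}  B2 = {2, 3}  B3 = {2, 5}  B4 = {2, 4}  B5 = {0, 4}  B6 = {1, 3}  B7 = {2, 6}
Tree: B1–B2, B2–B3, B2–B4, B4–B5, B2–B6, B3–B7
Every bag has size at most 2, so the width is 2 − 1 = 1 and tw(G) ≤ 1. Since G has at least one edge (e.g. 7–3), it is not an edgeless graph, so tw(G) ≥ 1. Combining the bounds, tw(G) = 1.

1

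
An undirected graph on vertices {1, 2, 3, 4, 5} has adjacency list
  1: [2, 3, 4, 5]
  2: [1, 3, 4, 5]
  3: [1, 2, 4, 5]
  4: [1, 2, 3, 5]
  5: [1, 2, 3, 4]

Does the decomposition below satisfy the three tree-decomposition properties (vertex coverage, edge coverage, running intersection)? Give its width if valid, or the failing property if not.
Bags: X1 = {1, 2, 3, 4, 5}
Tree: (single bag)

Checking the three conditions: (i) the bags cover all of {1, 2, 3, 4, 5}; (ii) for each edge, some bag contains both endpoints; (iii) the bags containing any fixed vertex form a subtree. All hold, so the decomposition is valid with width 5 − 1 = 4.

Yes; width 4.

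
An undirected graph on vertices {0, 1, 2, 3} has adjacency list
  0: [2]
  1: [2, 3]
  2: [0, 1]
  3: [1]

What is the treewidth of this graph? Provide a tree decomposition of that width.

Treewidth 1.
One optimal decomposition is:
Bags: B1 = {1, 2}  B2 = {0, 2}  B3 = {1, 3}
Tree: B1–B2, B1–B3

Each bag holds 2 vertices, so the decomposition has width 1, which upper-bounds the treewidth. Since G has at least one edge (e.g. 1–2), it is not an edgeless graph, so tw(G) ≥ 1. The upper and lower bounds meet at 1, so that is the treewidth.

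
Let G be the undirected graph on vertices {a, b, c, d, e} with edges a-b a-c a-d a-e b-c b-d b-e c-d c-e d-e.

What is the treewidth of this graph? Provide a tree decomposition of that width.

With just one bag of size 5, the width is 5 − 1 = 4, so tw(G) ≤ 4. For the lower bound, the 5 vertices {a, b, c, d, e} are pairwise adjacent, and any tree decomposition puts a clique entirely inside one bag — forcing width ≥ 4. Therefore the treewidth is 4.

Treewidth 4.
One such decomposition:
Bags: B1 = {a, b, c, d, e}
Tree: (single bag)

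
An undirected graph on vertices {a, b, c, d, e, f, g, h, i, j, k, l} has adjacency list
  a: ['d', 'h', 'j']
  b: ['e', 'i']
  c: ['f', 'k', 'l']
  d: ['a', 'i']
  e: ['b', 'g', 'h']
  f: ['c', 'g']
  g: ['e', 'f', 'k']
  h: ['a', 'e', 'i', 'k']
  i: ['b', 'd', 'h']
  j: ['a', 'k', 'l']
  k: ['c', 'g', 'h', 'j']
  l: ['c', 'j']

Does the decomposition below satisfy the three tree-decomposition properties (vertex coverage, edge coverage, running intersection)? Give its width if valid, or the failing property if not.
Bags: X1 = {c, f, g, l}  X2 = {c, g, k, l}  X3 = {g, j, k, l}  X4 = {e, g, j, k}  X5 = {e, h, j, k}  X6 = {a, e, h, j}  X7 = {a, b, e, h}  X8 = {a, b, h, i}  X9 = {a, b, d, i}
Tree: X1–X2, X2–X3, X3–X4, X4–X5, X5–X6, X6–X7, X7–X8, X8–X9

Yes; width 3.

Vertex coverage: the bags together contain {a, b, c, d, e, f, g, h, i, j, k, l}, the full vertex set. Edge coverage: each edge of G has both endpoints in at least one bag. Running intersection: for every vertex, the bags containing it form a connected subtree. All three properties hold, so this is a valid tree decomposition of width max|bag| − 1 = 3, and hence tw(G) ≤ 3.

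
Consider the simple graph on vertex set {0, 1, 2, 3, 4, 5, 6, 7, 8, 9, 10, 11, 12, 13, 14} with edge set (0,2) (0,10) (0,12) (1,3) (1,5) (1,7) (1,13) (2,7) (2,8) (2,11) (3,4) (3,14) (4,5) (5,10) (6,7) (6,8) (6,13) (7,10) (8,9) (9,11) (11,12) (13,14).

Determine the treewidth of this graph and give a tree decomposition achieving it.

Treewidth 3.
Bags: B1 = {3, 4, 13, 14}  B2 = {1, 3, 4, 13}  B3 = {1, 4, 5, 13}  B4 = {1, 5, 6, 13}  B5 = {1, 5, 6, 7}  B6 = {5, 6, 7, 10}  B7 = {6, 7, 8, 10}  B8 = {2, 7, 8, 10}  B9 = {0, 2, 8, 10}  B10 = {0, 2, 8, 9}  B11 = {0, 2, 9, 11}  B12 = {0, 9, 11, 12}
Tree: B1–B2, B2–B3, B3–B4, B4–B5, B5–B6, B6–B7, B7–B8, B8–B9, B9–B10, B10–B11, B11–B12

Every bag has size at most 4, so the width is 4 − 1 = 3 and tw(G) ≤ 3. For the lower bound: the 4 vertex sets {3,4,14}, {13}, {1}, {5,6,7,10} are disjoint, each induces a connected subgraph, and every pair is joined by at least one edge of G. Contracting each set to a single vertex therefore yields K_{4} as a minor, and since treewidth is minor-monotone, tw(G) ≥ tw(K_{4}) = 3. The upper and lower bounds meet at 3, so that is the treewidth.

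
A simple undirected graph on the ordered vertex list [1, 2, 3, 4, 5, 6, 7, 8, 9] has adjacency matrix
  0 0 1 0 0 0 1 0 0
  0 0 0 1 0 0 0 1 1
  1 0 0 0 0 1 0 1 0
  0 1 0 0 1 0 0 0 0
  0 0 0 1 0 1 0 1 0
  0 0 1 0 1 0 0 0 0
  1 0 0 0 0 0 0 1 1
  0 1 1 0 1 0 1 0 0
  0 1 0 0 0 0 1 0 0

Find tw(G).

A width-3 tree decomposition is:
Bags: B1 = {1, 3, 7, 9}  B2 = {3, 7, 8, 9}  B3 = {2, 3, 8, 9}  B4 = {2, 3, 6, 8}  B5 = {2, 5, 6, 8}  B6 = {2, 4, 5, 6}
Tree: B1–B2, B2–B3, B3–B4, B4–B5, B5–B6
Each bag holds 4 vertices, so the decomposition has width 3, which upper-bounds the treewidth. For the lower bound: the 4 vertex sets {1,7,9}, {3}, {8}, {2,4,5,6} are disjoint, each induces a connected subgraph, and every pair is joined by at least one edge of G. Contracting each set to a single vertex therefore yields K_{4} as a minor, and since treewidth is minor-monotone, tw(G) ≥ tw(K_{4}) = 3. Therefore the treewidth is 3.

3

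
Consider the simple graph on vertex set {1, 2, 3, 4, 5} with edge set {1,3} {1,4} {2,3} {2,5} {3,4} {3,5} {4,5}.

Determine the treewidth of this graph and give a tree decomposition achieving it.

The largest bag has 3 vertices, giving width 2; this decomposition certifies tw(G) ≤ 2. Conversely, {2, 3, 5} is a clique of size 3, and the vertices of any clique must share a bag in every tree decomposition; so some bag has ≥ 3 vertices and tw(G) ≥ 2. Hence tw(G) = 2 exactly.

Treewidth 2.
One optimal decomposition is:
Bags: B1 = {3, 4, 5}  B2 = {2, 3, 5}  B3 = {1, 3, 4}
Tree: B1–B2, B1–B3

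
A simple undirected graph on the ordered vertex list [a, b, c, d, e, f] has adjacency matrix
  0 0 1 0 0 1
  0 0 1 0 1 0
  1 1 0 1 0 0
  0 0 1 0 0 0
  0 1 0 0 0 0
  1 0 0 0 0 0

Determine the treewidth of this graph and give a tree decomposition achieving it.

Treewidth 1.
Bags: B1 = {c, d}  B2 = {b, c}  B3 = {b, e}  B4 = {a, c}  B5 = {a, f}
Tree: B1–B2, B2–B3, B1–B4, B4–B5

The largest bag has 2 vertices, giving width 1; this decomposition certifies tw(G) ≤ 1. G has an edge, so its treewidth is at least 1. The upper and lower bounds meet at 1, so that is the treewidth.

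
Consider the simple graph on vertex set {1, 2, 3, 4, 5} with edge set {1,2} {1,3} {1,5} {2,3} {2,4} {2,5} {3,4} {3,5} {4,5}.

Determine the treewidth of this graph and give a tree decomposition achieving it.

Each bag holds 4 vertices, so the decomposition has width 3, which upper-bounds the treewidth. On the other hand G contains the 4-clique {1, 2, 3, 5}. A clique must lie in a single bag of any decomposition, so no decomposition can have width below 3. The upper and lower bounds meet at 3, so that is the treewidth.

Treewidth 3.
One such decomposition:
Bags: B1 = {1, 2, 3, 5}  B2 = {2, 3, 4, 5}
Tree: B1–B2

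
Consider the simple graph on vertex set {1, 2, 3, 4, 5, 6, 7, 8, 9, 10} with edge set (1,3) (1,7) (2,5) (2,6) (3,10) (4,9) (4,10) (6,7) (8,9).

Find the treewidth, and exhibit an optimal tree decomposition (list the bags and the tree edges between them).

The largest bag has 2 vertices, giving width 1; this decomposition certifies tw(G) ≤ 1. Since G has at least one edge (e.g. 5–2), it is not an edgeless graph, so tw(G) ≥ 1. Combining the bounds, tw(G) = 1.

Treewidth 1.
One such decomposition:
Bags: B1 = {2, 5}  B2 = {2, 6}  B3 = {6, 7}  B4 = {1, 7}  B5 = {1, 3}  B6 = {3, 10}  B7 = {4, 10}  B8 = {4, 9}  B9 = {8, 9}
Tree: B1–B2, B2–B3, B3–B4, B4–B5, B5–B6, B6–B7, B7–B8, B8–B9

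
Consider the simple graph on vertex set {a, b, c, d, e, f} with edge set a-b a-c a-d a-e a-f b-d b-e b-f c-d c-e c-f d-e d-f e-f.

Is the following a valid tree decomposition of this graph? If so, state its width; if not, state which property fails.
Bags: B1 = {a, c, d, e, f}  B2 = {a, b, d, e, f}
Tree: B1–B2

Yes; width 4.

Every vertex of G appears in some bag (union = {a, b, c, d, e, f}); every edge is covered by a bag; and for each vertex v the set of bags containing v is connected in the bag tree. The decomposition is therefore valid. The largest bag has 5 vertices, so the width is 4.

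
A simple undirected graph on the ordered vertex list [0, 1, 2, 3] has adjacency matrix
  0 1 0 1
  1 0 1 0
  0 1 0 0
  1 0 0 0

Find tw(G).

1

A width-1 tree decomposition is:
Bags: B1 = {0, 1}  B2 = {0, 3}  B3 = {1, 2}
Tree: B1–B2, B1–B3
The largest bag has 2 vertices, giving width 1; this decomposition certifies tw(G) ≤ 1. Any graph with an edge has treewidth ≥ 1, and G has the edge 1–0. Hence tw(G) = 1 exactly.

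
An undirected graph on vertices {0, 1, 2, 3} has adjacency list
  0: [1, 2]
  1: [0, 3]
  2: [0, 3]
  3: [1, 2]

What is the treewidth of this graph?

2

A width-2 tree decomposition is:
Bags: B1 = {0, 1, 3}  B2 = {0, 2, 3}
Tree: B1–B2
The largest bag has 3 vertices, giving width 2; this decomposition certifies tw(G) ≤ 2. Since 3–1–0–2–3 is a cycle in G, G is not acyclic. Forests are exactly the graphs of treewidth ≤ 1, so tw(G) ≥ 2. Combining the bounds, tw(G) = 2.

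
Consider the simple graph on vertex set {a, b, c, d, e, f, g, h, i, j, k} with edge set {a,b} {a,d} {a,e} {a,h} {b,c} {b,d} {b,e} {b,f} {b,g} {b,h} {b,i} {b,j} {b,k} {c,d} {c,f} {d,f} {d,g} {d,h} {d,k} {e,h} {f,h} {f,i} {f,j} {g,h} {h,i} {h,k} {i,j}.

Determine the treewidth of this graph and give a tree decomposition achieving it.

Treewidth 3.
One such decomposition:
Bags: B1 = {a, b, d, h}  B2 = {b, d, g, h}  B3 = {b, d, f, h}  B4 = {b, f, h, i}  B5 = {b, c, d, f}  B6 = {b, f, i, j}  B7 = {a, b, e, h}  B8 = {b, d, h, k}
Tree: B1–B2, B1–B3, B3–B4, B3–B5, B4–B6, B1–B7, B3–B8

Every bag has size at most 4, so the width is 4 − 1 = 3 and tw(G) ≤ 3. For the lower bound, the 4 vertices {b, f, i, j} are pairwise adjacent, and any tree decomposition puts a clique entirely inside one bag — forcing width ≥ 3. Therefore the treewidth is 3.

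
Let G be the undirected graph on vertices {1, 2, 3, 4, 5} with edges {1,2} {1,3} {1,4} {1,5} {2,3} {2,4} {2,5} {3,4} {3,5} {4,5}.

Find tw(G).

4

A width-4 tree decomposition is:
Bags: B1 = {1, 2, 3, 4, 5}
Tree: (single bag)
With just one bag of size 5, the width is 5 − 1 = 4, so tw(G) ≤ 4. For the lower bound, the 5 vertices {1, 2, 3, 4, 5} are pairwise adjacent, and any tree decomposition puts a clique entirely inside one bag — forcing width ≥ 4. Hence tw(G) = 4 exactly.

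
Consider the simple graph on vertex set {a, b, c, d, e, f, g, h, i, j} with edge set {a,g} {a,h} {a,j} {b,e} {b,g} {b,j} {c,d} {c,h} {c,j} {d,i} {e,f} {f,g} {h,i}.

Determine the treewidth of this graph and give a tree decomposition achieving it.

Every bag has size at most 3, so the width is 3 − 1 = 2 and tw(G) ≤ 2. For the lower bound, G contains the cycle i–d–c–h–i, so G is not a forest; only forests have treewidth ≤ 1, hence tw(G) ≥ 2. Hence tw(G) = 2 exactly.

Treewidth 2.
Bags: B1 = {d, h, i}  B2 = {c, d, h}  B3 = {a, c, h}  B4 = {a, c, j}  B5 = {a, g, j}  B6 = {b, g, j}  B7 = {b, f, g}  B8 = {b, e, f}
Tree: B1–B2, B2–B3, B3–B4, B4–B5, B5–B6, B6–B7, B7–B8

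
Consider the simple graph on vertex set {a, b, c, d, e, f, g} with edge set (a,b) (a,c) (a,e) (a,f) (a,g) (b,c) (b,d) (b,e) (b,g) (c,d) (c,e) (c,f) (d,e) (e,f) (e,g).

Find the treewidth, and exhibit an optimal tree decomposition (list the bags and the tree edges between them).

Each bag holds 4 vertices, so the decomposition has width 3, which upper-bounds the treewidth. Conversely, {a, c, e, f} is a clique of size 4, and the vertices of any clique must share a bag in every tree decomposition; so some bag has ≥ 4 vertices and tw(G) ≥ 3. Therefore the treewidth is 3.

Treewidth 3.
Bags: B1 = {a, b, c, e}  B2 = {a, c, e, f}  B3 = {b, c, d, e}  B4 = {a, b, e, g}
Tree: B1–B2, B1–B3, B1–B4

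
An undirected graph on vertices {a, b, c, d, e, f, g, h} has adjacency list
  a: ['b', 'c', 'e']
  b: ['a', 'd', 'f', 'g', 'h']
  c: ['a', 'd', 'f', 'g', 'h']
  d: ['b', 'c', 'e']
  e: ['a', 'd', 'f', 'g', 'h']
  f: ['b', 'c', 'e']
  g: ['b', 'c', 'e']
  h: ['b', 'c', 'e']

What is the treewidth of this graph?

3

A width-3 tree decomposition is:
Bags: B1 = {b, c, e, h}  B2 = {a, b, c, e}  B3 = {b, c, d, e}  B4 = {b, c, e, g}  B5 = {b, c, e, f}
Tree: B1–B2, B2–B3, B3–B4, B4–B5
The largest bag has 4 vertices, giving width 3; this decomposition certifies tw(G) ≤ 3. For the lower bound: the 4 vertex sets {c,h}, {a,e}, {b}, {d} are disjoint, each induces a connected subgraph, and every pair is joined by at least one edge of G. Contracting each set to a single vertex therefore yields K_{4} as a minor, and since treewidth is minor-monotone, tw(G) ≥ tw(K_{4}) = 3. Combining the bounds, tw(G) = 3.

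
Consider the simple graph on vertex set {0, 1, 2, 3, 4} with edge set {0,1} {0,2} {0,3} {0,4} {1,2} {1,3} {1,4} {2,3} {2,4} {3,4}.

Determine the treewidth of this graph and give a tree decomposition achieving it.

Treewidth 4.
One such decomposition:
Bags: B1 = {0, 1, 2, 3, 4}
Tree: (single bag)

A single bag containing all 5 vertices is trivially a valid decomposition of width 4. On the other hand G contains the 5-clique {0, 1, 2, 3, 4}. A clique must lie in a single bag of any decomposition, so no decomposition can have width below 4. Therefore the treewidth is 4.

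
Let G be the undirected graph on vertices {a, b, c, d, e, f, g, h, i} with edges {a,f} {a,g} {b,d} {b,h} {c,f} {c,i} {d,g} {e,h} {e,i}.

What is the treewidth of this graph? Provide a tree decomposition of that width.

Treewidth 2.
One such decomposition:
Bags: B1 = {a, f, g}  B2 = {c, f, g}  B3 = {c, g, i}  B4 = {e, g, i}  B5 = {e, g, h}  B6 = {b, g, h}  B7 = {b, d, g}
Tree: B1–B2, B2–B3, B3–B4, B4–B5, B5–B6, B6–B7

Every bag has size at most 3, so the width is 3 − 1 = 2 and tw(G) ≤ 2. The edges g–a–f–c–i–e–h–b–d–g form a cycle, so G is not a tree and its treewidth is at least 2. Therefore the treewidth is 2.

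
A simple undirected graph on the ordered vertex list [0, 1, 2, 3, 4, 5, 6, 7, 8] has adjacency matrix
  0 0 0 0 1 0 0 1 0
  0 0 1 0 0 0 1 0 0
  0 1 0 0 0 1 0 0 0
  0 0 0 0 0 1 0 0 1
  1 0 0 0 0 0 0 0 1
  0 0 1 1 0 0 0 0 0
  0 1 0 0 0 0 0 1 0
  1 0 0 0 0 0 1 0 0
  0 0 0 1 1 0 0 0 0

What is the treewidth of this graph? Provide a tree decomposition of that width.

The largest bag has 3 vertices, giving width 2; this decomposition certifies tw(G) ≤ 2. Since 6–7–0–4–8–3–5–2–1–6 is a cycle in G, G is not acyclic. Forests are exactly the graphs of treewidth ≤ 1, so tw(G) ≥ 2. Therefore the treewidth is 2.

Treewidth 2.
One optimal decomposition is:
Bags: B1 = {0, 6, 7}  B2 = {0, 4, 6}  B3 = {4, 6, 8}  B4 = {3, 6, 8}  B5 = {3, 5, 6}  B6 = {2, 5, 6}  B7 = {1, 2, 6}
Tree: B1–B2, B2–B3, B3–B4, B4–B5, B5–B6, B6–B7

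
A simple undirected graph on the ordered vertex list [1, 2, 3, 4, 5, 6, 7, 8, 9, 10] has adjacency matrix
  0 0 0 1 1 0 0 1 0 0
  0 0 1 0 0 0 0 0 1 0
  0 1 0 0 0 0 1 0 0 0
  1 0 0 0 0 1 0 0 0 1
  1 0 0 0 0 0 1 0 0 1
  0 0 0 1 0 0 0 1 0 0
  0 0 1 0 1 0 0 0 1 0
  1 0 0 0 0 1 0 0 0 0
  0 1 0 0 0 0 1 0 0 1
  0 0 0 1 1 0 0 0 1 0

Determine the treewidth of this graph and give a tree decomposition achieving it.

Each bag holds 3 vertices, so the decomposition has width 2, which upper-bounds the treewidth. The edges 3–2–9–7–3 form a cycle, so G is not a tree and its treewidth is at least 2. Combining the bounds, tw(G) = 2.

Treewidth 2.
One optimal decomposition is:
Bags: B1 = {2, 3, 7}  B2 = {2, 7, 9}  B3 = {5, 7, 9}  B4 = {5, 9, 10}  B5 = {1, 5, 10}  B6 = {1, 4, 10}  B7 = {1, 4, 8}  B8 = {4, 6, 8}
Tree: B1–B2, B2–B3, B3–B4, B4–B5, B5–B6, B6–B7, B7–B8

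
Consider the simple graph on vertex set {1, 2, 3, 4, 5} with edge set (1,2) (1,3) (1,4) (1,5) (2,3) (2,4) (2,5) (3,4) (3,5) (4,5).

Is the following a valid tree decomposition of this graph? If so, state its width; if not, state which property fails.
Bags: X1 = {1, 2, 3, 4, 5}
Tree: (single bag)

Yes; width 4.

Vertex coverage: the bags together contain {1, 2, 3, 4, 5}, the full vertex set. Edge coverage: each edge of G has both endpoints in at least one bag. Running intersection: for every vertex, the bags containing it form a connected subtree. All three properties hold, so this is a valid tree decomposition of width max|bag| − 1 = 4, and hence tw(G) ≤ 4.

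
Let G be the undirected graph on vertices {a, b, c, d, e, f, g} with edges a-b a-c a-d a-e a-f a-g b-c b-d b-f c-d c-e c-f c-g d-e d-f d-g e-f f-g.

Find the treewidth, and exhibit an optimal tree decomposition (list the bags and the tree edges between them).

Treewidth 4.
One optimal decomposition is:
Bags: B1 = {a, b, c, d, f}  B2 = {a, c, d, e, f}  B3 = {a, c, d, f, g}
Tree: B1–B2, B2–B3

The largest bag has 5 vertices, giving width 4; this decomposition certifies tw(G) ≤ 4. For the lower bound, the 5 vertices {a, c, d, f, g} are pairwise adjacent, and any tree decomposition puts a clique entirely inside one bag — forcing width ≥ 4. Hence tw(G) = 4 exactly.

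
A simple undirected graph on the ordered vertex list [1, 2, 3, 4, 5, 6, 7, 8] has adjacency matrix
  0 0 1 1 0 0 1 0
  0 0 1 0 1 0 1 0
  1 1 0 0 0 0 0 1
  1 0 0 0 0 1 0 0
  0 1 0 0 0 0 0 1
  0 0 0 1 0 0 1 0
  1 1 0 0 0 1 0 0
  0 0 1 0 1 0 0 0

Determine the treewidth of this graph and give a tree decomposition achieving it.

Every bag has size at most 3, so the width is 3 − 1 = 2 and tw(G) ≤ 2. The edges 8–5–2–3–8 form a cycle, so G is not a tree and its treewidth is at least 2. The upper and lower bounds meet at 2, so that is the treewidth.

Treewidth 2.
Bags: B1 = {3, 5, 8}  B2 = {2, 3, 5}  B3 = {1, 2, 3}  B4 = {1, 2, 7}  B5 = {1, 4, 7}  B6 = {4, 6, 7}
Tree: B1–B2, B2–B3, B3–B4, B4–B5, B5–B6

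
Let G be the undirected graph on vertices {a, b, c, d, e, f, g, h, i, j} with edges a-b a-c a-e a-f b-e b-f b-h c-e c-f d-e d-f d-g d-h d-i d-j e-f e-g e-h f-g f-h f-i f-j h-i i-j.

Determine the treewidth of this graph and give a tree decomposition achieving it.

Every bag has size at most 4, so the width is 4 − 1 = 3 and tw(G) ≤ 3. On the other hand G contains the 4-clique {d, f, i, j}. A clique must lie in a single bag of any decomposition, so no decomposition can have width below 3. Therefore the treewidth is 3.

Treewidth 3.
One such decomposition:
Bags: B1 = {d, e, f, h}  B2 = {d, f, h, i}  B3 = {b, e, f, h}  B4 = {a, b, e, f}  B5 = {d, e, f, g}  B6 = {d, f, i, j}  B7 = {a, c, e, f}
Tree: B1–B2, B1–B3, B3–B4, B1–B5, B2–B6, B4–B7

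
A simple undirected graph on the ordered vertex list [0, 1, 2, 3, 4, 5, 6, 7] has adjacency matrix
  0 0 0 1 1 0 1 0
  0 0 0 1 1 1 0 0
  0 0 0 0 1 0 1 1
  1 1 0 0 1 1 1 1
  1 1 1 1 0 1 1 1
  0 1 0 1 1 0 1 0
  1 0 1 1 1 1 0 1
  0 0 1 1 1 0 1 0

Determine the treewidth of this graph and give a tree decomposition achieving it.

Treewidth 3.
Bags: B1 = {3, 4, 6, 7}  B2 = {3, 4, 5, 6}  B3 = {1, 3, 4, 5}  B4 = {0, 3, 4, 6}  B5 = {2, 4, 6, 7}
Tree: B1–B2, B2–B3, B1–B4, B1–B5

Each bag holds 4 vertices, so the decomposition has width 3, which upper-bounds the treewidth. Conversely, {2, 4, 6, 7} is a clique of size 4, and the vertices of any clique must share a bag in every tree decomposition; so some bag has ≥ 4 vertices and tw(G) ≥ 3. Therefore the treewidth is 3.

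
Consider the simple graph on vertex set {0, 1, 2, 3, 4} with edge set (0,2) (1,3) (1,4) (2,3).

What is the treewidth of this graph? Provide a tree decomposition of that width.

Each bag holds 2 vertices, so the decomposition has width 1, which upper-bounds the treewidth. Since G has at least one edge (e.g. 4–1), it is not an edgeless graph, so tw(G) ≥ 1. Therefore the treewidth is 1.

Treewidth 1.
Bags: B1 = {1, 4}  B2 = {1, 3}  B3 = {2, 3}  B4 = {0, 2}
Tree: B1–B2, B2–B3, B3–B4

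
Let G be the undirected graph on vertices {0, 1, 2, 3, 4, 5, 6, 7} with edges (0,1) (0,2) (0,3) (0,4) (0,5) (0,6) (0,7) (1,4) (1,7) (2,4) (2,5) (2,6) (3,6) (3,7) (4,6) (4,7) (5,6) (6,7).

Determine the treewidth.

3

A width-3 tree decomposition is:
Bags: B1 = {0, 2, 4, 6}  B2 = {0, 4, 6, 7}  B3 = {0, 3, 6, 7}  B4 = {0, 2, 5, 6}  B5 = {0, 1, 4, 7}
Tree: B1–B2, B2–B3, B1–B4, B2–B5
The largest bag has 4 vertices, giving width 3; this decomposition certifies tw(G) ≤ 3. For the lower bound, the 4 vertices {0, 1, 4, 7} are pairwise adjacent, and any tree decomposition puts a clique entirely inside one bag — forcing width ≥ 3. Combining the bounds, tw(G) = 3.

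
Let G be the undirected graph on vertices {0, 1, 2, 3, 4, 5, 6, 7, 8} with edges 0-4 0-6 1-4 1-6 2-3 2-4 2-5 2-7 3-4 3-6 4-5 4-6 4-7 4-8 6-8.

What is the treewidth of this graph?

A width-2 tree decomposition is:
Bags: B1 = {2, 3, 4}  B2 = {2, 4, 5}  B3 = {3, 4, 6}  B4 = {4, 6, 8}  B5 = {0, 4, 6}  B6 = {2, 4, 7}  B7 = {1, 4, 6}
Tree: B1–B2, B1–B3, B3–B4, B4–B5, B1–B6, B4–B7
Every bag has size at most 3, so the width is 3 − 1 = 2 and tw(G) ≤ 2. For the lower bound, the 3 vertices {2, 3, 4} are pairwise adjacent, and any tree decomposition puts a clique entirely inside one bag — forcing width ≥ 2. Hence tw(G) = 2 exactly.

2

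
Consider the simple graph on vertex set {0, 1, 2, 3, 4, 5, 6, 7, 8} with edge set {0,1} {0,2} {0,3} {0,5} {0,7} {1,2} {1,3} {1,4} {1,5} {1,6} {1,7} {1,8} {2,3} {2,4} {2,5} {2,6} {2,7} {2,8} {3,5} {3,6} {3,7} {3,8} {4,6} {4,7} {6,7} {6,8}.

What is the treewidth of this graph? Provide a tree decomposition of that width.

Treewidth 4.
One optimal decomposition is:
Bags: B1 = {1, 2, 3, 6, 7}  B2 = {1, 2, 4, 6, 7}  B3 = {0, 1, 2, 3, 7}  B4 = {1, 2, 3, 6, 8}  B5 = {0, 1, 2, 3, 5}
Tree: B1–B2, B1–B3, B1–B4, B3–B5

Each bag holds 5 vertices, so the decomposition has width 4, which upper-bounds the treewidth. On the other hand G contains the 5-clique {0, 1, 2, 3, 5}. A clique must lie in a single bag of any decomposition, so no decomposition can have width below 4. The upper and lower bounds meet at 4, so that is the treewidth.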